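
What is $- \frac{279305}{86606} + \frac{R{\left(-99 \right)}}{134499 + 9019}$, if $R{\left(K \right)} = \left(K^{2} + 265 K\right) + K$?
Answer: $- \frac{798406769}{239029229} \approx -3.3402$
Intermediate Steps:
$R{\left(K \right)} = K^{2} + 266 K$
$- \frac{279305}{86606} + \frac{R{\left(-99 \right)}}{134499 + 9019} = - \frac{279305}{86606} + \frac{\left(-99\right) \left(266 - 99\right)}{134499 + 9019} = \left(-279305\right) \frac{1}{86606} + \frac{\left(-99\right) 167}{143518} = - \frac{21485}{6662} - \frac{16533}{143518} = - \frac{798406769}{239029229}$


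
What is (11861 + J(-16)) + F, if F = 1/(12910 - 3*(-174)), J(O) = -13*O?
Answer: 162110809/13432 ≈ 12069.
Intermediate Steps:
F = 1/13432 (F = 1/(12910 + 522) = 1/13432 ≈ 7.4449e-5)
(11861 + J(-16)) + F = (11861 - 13*(-16)) + 1/13432 = (11861 + 208) + 1/13432 = 12069 + 1/13432 = 162110809/13432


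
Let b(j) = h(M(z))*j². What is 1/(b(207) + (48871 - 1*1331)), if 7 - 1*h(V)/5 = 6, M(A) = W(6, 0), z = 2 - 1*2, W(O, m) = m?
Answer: 1/261785 ≈ 3.8199e-6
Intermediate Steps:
z = 0 (z = 2 - 2 = 0)
M(A) = 0
h(V) = 5 (h(V) = 35 - 5*6 = 35 - 30 = 5)
b(j) = 5*j²
1/(b(207) + (48871 - 1*1331)) = 1/(5*207² + (48871 - 1*1331)) = 1/(5*42849 + (48871 - 1331)) = 1/(214245 + 47540) = 1/261785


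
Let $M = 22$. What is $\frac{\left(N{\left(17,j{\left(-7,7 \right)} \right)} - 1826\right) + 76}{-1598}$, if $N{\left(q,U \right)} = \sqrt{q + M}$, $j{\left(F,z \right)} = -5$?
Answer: $\frac{875}{799} - \frac{\sqrt{39}}{1598} \approx 1.0912$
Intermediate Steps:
$N{\left(q,U \right)} = \sqrt{22 + q}$ ($N{\left(q,U \right)} = \sqrt{q + 22} = \sqrt{22 + q}$)
$\frac{\left(N{\left(17,j{\left(-7,7 \right)} \right)} - 1826\right) + 76}{-1598} = \frac{\left(\sqrt{22 + 17} - 1826\right) + 76}{-1598} = \left(\left(\sqrt{39} - 1826\right) + 76\right) \left(- \frac{1}{1598}\right) = \left(\left(-1826 + \sqrt{39}\right) + 76\right) \left(- \frac{1}{1598}\right) = \left(-1750 + \sqrt{39}\right) \left(- \frac{1}{1598}\right) = \frac{875}{799} - \frac{\sqrt{39}}{1598}$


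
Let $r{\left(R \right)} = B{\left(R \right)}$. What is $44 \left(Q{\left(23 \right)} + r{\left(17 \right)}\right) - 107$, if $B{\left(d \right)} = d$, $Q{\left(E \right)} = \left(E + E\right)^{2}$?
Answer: $93745$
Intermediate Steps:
$Q{\left(E \right)} = 4 E^{2}$ ($Q{\left(E \right)} = \left(2 E\right)^{2} = 4 E^{2}$)
$r{\left(R \right)} = R$
$44 \left(Q{\left(23 \right)} + r{\left(17 \right)}\right) - 107 = 44 \left(4 \cdot 23^{2} + 17\right) - 107 = 44 \left(4 \cdot 529 + 17\right) - 107 = 44 \left(2116 + 17\right) - 107 = 44 \cdot 2133 - 107 = 93852 - 107 = 93745$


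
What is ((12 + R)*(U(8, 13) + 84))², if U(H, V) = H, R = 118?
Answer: 143041600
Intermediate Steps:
((12 + R)*(U(8, 13) + 84))² = ((12 + 118)*(8 + 84))² = (130*92)² = 11960² = 143041600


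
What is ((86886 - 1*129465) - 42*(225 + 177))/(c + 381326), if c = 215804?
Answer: -59463/597130 ≈ -0.099581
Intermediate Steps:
((86886 - 1*129465) - 42*(225 + 177))/(c + 381326) = ((86886 - 1*129465) - 42*(225 + 177))/(215804 + 381326) = ((86886 - 129465) - 42*402)/597130 = (-42579 - 16884)*(1/597130) = -59463*1/597130 = -59463/597130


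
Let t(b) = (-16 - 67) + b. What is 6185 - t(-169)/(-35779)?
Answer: 221292863/35779 ≈ 6185.0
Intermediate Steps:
t(b) = -83 + b
6185 - t(-169)/(-35779) = 6185 - (-83 - 169)/(-35779) = 6185 - (-252)*(-1)/35779 = 6185 - 1*252/35779 = 6185 - 252/35779 = 221292863/35779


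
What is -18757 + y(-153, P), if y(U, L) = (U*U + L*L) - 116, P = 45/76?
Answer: 26201961/5776 ≈ 4536.4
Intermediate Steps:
P = 45/76 (P = 45*(1/76) = 45/76 ≈ 0.59210)
y(U, L) = -116 + L**2 + U**2 (y(U, L) = (U**2 + L**2) - 116 = (L**2 + U**2) - 116 = -116 + L**2 + U**2)
-18757 + y(-153, P) = -18757 + (-116 + (45/76)**2 + (-153)**2) = -18757 + (-116 + 2025/5776 + 23409) = -18757 + 134542393/5776 = 26201961/5776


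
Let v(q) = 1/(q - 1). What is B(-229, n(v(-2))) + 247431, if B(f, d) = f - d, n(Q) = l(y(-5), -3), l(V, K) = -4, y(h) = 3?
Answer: 247206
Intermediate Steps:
v(q) = 1/(-1 + q)
n(Q) = -4
B(-229, n(v(-2))) + 247431 = (-229 - 1*(-4)) + 247431 = (-229 + 4) + 247431 = -225 + 247431 = 247206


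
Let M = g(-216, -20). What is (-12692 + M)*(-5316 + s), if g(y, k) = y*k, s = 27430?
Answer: -185138408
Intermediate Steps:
g(y, k) = k*y
M = 4320 (M = -20*(-216) = 4320)
(-12692 + M)*(-5316 + s) = (-12692 + 4320)*(-5316 + 27430) = -8372*22114 = -185138408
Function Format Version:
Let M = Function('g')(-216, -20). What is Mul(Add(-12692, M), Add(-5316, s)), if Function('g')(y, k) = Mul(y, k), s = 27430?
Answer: -185138408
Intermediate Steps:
Function('g')(y, k) = Mul(k, y)
M = 4320 (M = Mul(-20, -216) = 4320)
Mul(Add(-12692, M), Add(-5316, s)) = Mul(Add(-12692, 4320), Add(-5316, 27430)) = Mul(-8372, 22114) = -185138408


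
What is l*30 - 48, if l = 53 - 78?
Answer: -798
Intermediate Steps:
l = -25
l*30 - 48 = -25*30 - 48 = -750 - 48 = -798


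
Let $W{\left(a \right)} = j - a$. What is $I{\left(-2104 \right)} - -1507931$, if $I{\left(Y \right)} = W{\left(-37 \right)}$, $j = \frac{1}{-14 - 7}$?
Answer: $\frac{31667327}{21} \approx 1.508 \cdot 10^{6}$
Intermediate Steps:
$j = - \frac{1}{21}$ ($j = \frac{1}{-21} = - \frac{1}{21} \approx -0.047619$)
$W{\left(a \right)} = - \frac{1}{21} - a$
$I{\left(Y \right)} = \frac{776}{21}$ ($I{\left(Y \right)} = - \frac{1}{21} - -37 = - \frac{1}{21} + 37 = \frac{776}{21}$)
$I{\left(-2104 \right)} - -1507931 = \frac{776}{21} - -1507931 = \frac{776}{21} + 1507931 = \frac{31667327}{21}$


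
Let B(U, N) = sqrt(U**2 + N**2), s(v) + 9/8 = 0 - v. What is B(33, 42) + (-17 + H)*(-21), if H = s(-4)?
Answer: 2373/8 + 3*sqrt(317) ≈ 350.04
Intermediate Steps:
s(v) = -9/8 - v (s(v) = -9/8 + (0 - v) = -9/8 - v)
H = 23/8 (H = -9/8 - 1*(-4) = -9/8 + 4 = 23/8 ≈ 2.8750)
B(U, N) = sqrt(N**2 + U**2)
B(33, 42) + (-17 + H)*(-21) = sqrt(42**2 + 33**2) + (-17 + 23/8)*(-21) = sqrt(1764 + 1089) - 113/8*(-21) = sqrt(2853) + 2373/8 = 3*sqrt(317) + 2373/8 = 2373/8 + 3*sqrt(317)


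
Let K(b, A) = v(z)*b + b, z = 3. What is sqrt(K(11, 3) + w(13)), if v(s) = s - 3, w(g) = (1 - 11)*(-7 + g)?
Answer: 7*I ≈ 7.0*I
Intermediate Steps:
w(g) = 70 - 10*g (w(g) = -10*(-7 + g) = 70 - 10*g)
v(s) = -3 + s
K(b, A) = b (K(b, A) = (-3 + 3)*b + b = 0*b + b = 0 + b = b)
sqrt(K(11, 3) + w(13)) = sqrt(11 + (70 - 10*13)) = sqrt(11 + (70 - 130)) = sqrt(11 - 60) = sqrt(-49) = 7*I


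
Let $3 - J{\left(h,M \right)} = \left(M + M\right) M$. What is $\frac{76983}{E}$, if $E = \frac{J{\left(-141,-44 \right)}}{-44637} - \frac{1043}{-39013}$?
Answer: $\frac{134059988441223}{197497688} \approx 6.7879 \cdot 10^{5}$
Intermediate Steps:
$J{\left(h,M \right)} = 3 - 2 M^{2}$ ($J{\left(h,M \right)} = 3 - \left(M + M\right) M = 3 - 2 M M = 3 - 2 M^{2}$)
$E = \frac{197497688}{1741423281}$ ($E = \frac{3 - 2 \left(-44\right)^{2}}{-44637} - \frac{1043}{-39013} = \left(3 - 3872\right) \left(- \frac{1}{44637}\right) - - \frac{1043}{39013} = \left(3 - 3872\right) \left(- \frac{1}{44637}\right) + \frac{1043}{39013} = \left(-3869\right) \left(- \frac{1}{44637}\right) + \frac{1043}{39013} = \frac{3869}{44637} + \frac{1043}{39013} = \frac{197497688}{1741423281} \approx 0.11341$)
$\frac{76983}{E} = \frac{76983}{\frac{197497688}{1741423281}} = 76983 \cdot \frac{1741423281}{197497688} = \frac{134059988441223}{197497688}$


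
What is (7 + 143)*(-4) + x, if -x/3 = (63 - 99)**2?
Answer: -4488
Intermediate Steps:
x = -3888 (x = -3*(63 - 99)**2 = -3*(-36)**2 = -3*1296 = -3888)
(7 + 143)*(-4) + x = (7 + 143)*(-4) - 3888 = 150*(-4) - 3888 = -600 - 3888 = -4488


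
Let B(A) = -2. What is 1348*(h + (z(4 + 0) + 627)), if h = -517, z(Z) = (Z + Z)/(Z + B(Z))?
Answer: 153672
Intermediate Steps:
z(Z) = 2*Z/(-2 + Z) (z(Z) = (Z + Z)/(Z - 2) = (2*Z)/(-2 + Z) = 2*Z/(-2 + Z))
1348*(h + (z(4 + 0) + 627)) = 1348*(-517 + (2*(4 + 0)/(-2 + (4 + 0)) + 627)) = 1348*(-517 + (2*4/(-2 + 4) + 627)) = 1348*(-517 + (2*4/2 + 627)) = 1348*(-517 + (2*4*(1/2) + 627)) = 1348*(-517 + (4 + 627)) = 1348*(-517 + 631) = 1348*114 = 153672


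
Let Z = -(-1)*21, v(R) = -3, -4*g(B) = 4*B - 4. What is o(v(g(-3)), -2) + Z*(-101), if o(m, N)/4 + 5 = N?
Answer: -2149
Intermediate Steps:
g(B) = 1 - B (g(B) = -(4*B - 4)/4 = -(-4 + 4*B)/4 = 1 - B)
Z = 21 (Z = -1*(-21) = 21)
o(m, N) = -20 + 4*N
o(v(g(-3)), -2) + Z*(-101) = (-20 + 4*(-2)) + 21*(-101) = (-20 - 8) - 2121 = -28 - 2121 = -2149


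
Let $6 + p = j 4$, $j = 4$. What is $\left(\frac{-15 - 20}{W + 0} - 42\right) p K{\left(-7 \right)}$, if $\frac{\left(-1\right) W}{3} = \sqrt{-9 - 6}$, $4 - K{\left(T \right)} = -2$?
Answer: $-2520 - \frac{140 i \sqrt{15}}{3} \approx -2520.0 - 180.74 i$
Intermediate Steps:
$K{\left(T \right)} = 6$ ($K{\left(T \right)} = 4 - -2 = 4 + 2 = 6$)
$W = - 3 i \sqrt{15}$ ($W = - 3 \sqrt{-9 - 6} = - 3 \sqrt{-15} = - 3 i \sqrt{15} \approx - 11.619 i$)
$p = 10$ ($p = -6 + 4 \cdot 4 = -6 + 16 = 10$)
$\left(\frac{-15 - 20}{W + 0} - 42\right) p K{\left(-7 \right)} = \left(\frac{-15 - 20}{- 3 i \sqrt{15} + 0} - 42\right) 10 \cdot 6 = \left(- \frac{35}{\left(-3\right) i \sqrt{15}} - 42\right) 10 \cdot 6 = \left(- 35 \frac{i \sqrt{15}}{45} - 42\right) 10 \cdot 6 = \left(- \frac{7 i \sqrt{15}}{9} - 42\right) 10 \cdot 6 = \left(-42 - \frac{7 i \sqrt{15}}{9}\right) 10 \cdot 6 = \left(-420 - \frac{70 i \sqrt{15}}{9}\right) 6 = -2520 - \frac{140 i \sqrt{15}}{3}$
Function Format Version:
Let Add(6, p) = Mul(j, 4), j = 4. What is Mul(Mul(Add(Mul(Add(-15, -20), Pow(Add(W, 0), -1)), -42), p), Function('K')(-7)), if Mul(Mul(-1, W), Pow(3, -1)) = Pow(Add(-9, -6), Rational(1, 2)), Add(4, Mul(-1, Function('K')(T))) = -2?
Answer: Add(-2520, Mul(Rational(-140, 3), I, Pow(15, Rational(1, 2)))) ≈ Add(-2520.0, Mul(-180.74, I))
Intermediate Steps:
Function('K')(T) = 6 (Function('K')(T) = Add(4, Mul(-1, -2)) = Add(4, 2) = 6)
W = Mul(-3, I, Pow(15, Rational(1, 2))) (W = Mul(-3, Pow(Add(-9, -6), Rational(1, 2))) = Mul(-3, Pow(-15, Rational(1, 2))) = Mul(-3, Mul(I, Pow(15, Rational(1, 2)))) = Mul(-3, I, Pow(15, Rational(1, 2))) ≈ Mul(-11.619, I))
p = 10 (p = Add(-6, Mul(4, 4)) = Add(-6, 16) = 10)
Mul(Mul(Add(Mul(Add(-15, -20), Pow(Add(W, 0), -1)), -42), p), Function('K')(-7)) = Mul(Mul(Add(Mul(Add(-15, -20), Pow(Add(Mul(-3, I, Pow(15, Rational(1, 2))), 0), -1)), -42), 10), 6) = Mul(Mul(Add(Mul(-35, Pow(Mul(-3, I, Pow(15, Rational(1, 2))), -1)), -42), 10), 6) = Mul(Mul(Add(Mul(-35, Mul(Rational(1, 45), I, Pow(15, Rational(1, 2)))), -42), 10), 6) = Mul(Mul(Add(Mul(Rational(-7, 9), I, Pow(15, Rational(1, 2))), -42), 10), 6) = Mul(Mul(Add(-42, Mul(Rational(-7, 9), I, Pow(15, Rational(1, 2)))), 10), 6) = Mul(Add(-420, Mul(Rational(-70, 9), I, Pow(15, Rational(1, 2)))), 6) = Add(-2520, Mul(Rational(-140, 3), I, Pow(15, Rational(1, 2))))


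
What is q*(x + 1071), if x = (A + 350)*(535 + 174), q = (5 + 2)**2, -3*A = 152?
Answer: 31354855/3 ≈ 1.0452e+7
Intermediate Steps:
A = -152/3 (A = -1/3*152 = -152/3 ≈ -50.667)
q = 49 (q = 7**2 = 49)
x = 636682/3 (x = (-152/3 + 350)*(535 + 174) = (898/3)*709 = 636682/3 ≈ 2.1223e+5)
q*(x + 1071) = 49*(636682/3 + 1071) = 49*(639895/3) = 31354855/3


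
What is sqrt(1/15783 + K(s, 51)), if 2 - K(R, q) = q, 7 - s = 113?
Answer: I*sqrt(12206035578)/15783 ≈ 7.0*I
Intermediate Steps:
s = -106 (s = 7 - 1*113 = 7 - 113 = -106)
K(R, q) = 2 - q
sqrt(1/15783 + K(s, 51)) = sqrt(1/15783 + (2 - 1*51)) = sqrt(1/15783 + (2 - 51)) = sqrt(1/15783 - 49) = sqrt(-773366/15783) = I*sqrt(12206035578)/15783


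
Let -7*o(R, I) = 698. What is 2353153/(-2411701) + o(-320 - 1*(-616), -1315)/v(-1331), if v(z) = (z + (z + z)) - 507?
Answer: -36220476101/37984290750 ≈ -0.95356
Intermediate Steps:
o(R, I) = -698/7 (o(R, I) = -1/7*698 = -698/7)
v(z) = -507 + 3*z (v(z) = (z + 2*z) - 507 = 3*z - 507 = -507 + 3*z)
2353153/(-2411701) + o(-320 - 1*(-616), -1315)/v(-1331) = 2353153/(-2411701) - 698/(7*(-507 + 3*(-1331))) = 2353153*(-1/2411701) - 698/(7*(-507 - 3993)) = -2353153/2411701 - 698/7/(-4500) = -2353153/2411701 - 698/7*(-1/4500) = -2353153/2411701 + 349/15750 = -36220476101/37984290750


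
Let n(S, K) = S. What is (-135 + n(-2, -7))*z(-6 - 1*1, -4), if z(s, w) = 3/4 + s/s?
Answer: -959/4 ≈ -239.75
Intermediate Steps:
z(s, w) = 7/4 (z(s, w) = 3*(¼) + 1 = ¾ + 1 = 7/4)
(-135 + n(-2, -7))*z(-6 - 1*1, -4) = (-135 - 2)*(7/4) = -137*7/4 = -959/4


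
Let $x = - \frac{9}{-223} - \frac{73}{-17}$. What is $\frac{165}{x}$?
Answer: $\frac{625515}{16432} \approx 38.067$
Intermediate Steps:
$x = \frac{16432}{3791}$ ($x = \left(-9\right) \left(- \frac{1}{223}\right) - - \frac{73}{17} = \frac{9}{223} + \frac{73}{17} = \frac{16432}{3791} \approx 4.3345$)
$\frac{165}{x} = \frac{165}{\frac{16432}{3791}} = 165 \cdot \frac{3791}{16432} = \frac{625515}{16432}$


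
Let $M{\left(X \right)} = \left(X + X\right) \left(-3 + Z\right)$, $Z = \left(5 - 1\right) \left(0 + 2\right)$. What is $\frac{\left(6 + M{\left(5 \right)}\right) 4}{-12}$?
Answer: $- \frac{56}{3} \approx -18.667$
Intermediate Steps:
$Z = 8$ ($Z = 4 \cdot 2 = 8$)
$M{\left(X \right)} = 10 X$ ($M{\left(X \right)} = \left(X + X\right) \left(-3 + 8\right) = 2 X 5 = 10 X$)
$\frac{\left(6 + M{\left(5 \right)}\right) 4}{-12} = \frac{\left(6 + 10 \cdot 5\right) 4}{-12} = \left(6 + 50\right) 4 \left(- \frac{1}{12}\right) = 56 \cdot 4 \left(- \frac{1}{12}\right) = 224 \left(- \frac{1}{12}\right) = - \frac{56}{3}$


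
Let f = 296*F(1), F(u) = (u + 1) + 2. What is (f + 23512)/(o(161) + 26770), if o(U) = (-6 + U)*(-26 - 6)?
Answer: 4116/3635 ≈ 1.1323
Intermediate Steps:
F(u) = 3 + u (F(u) = (1 + u) + 2 = 3 + u)
o(U) = 192 - 32*U (o(U) = (-6 + U)*(-32) = 192 - 32*U)
f = 1184 (f = 296*(3 + 1) = 296*4 = 1184)
(f + 23512)/(o(161) + 26770) = (1184 + 23512)/((192 - 32*161) + 26770) = 24696/((192 - 5152) + 26770) = 24696/(-4960 + 26770) = 24696/21810 = 24696*(1/21810) = 4116/3635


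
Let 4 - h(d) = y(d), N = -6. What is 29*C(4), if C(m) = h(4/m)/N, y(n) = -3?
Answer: -203/6 ≈ -33.833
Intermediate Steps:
h(d) = 7 (h(d) = 4 - 1*(-3) = 4 + 3 = 7)
C(m) = -7/6 (C(m) = 7/(-6) = 7*(-1/6) = -7/6)
29*C(4) = 29*(-7/6) = -203/6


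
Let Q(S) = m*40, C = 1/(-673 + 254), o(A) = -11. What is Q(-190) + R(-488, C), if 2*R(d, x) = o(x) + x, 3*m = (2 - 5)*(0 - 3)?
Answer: 47975/419 ≈ 114.50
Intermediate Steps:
m = 3 (m = ((2 - 5)*(0 - 3))/3 = (-3*(-3))/3 = (⅓)*9 = 3)
C = -1/419 (C = 1/(-419) = -1/419 ≈ -0.0023866)
Q(S) = 120 (Q(S) = 3*40 = 120)
R(d, x) = -11/2 + x/2 (R(d, x) = (-11 + x)/2 = -11/2 + x/2)
Q(-190) + R(-488, C) = 120 + (-11/2 + (½)*(-1/419)) = 120 + (-11/2 - 1/838) = 120 - 2305/419 = 47975/419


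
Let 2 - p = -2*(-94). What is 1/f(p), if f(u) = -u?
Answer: 1/186 ≈ 0.0053763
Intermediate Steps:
p = -186 (p = 2 - (-2)*(-94) = 2 - 1*188 = 2 - 188 = -186)
1/f(p) = 1/(-1*(-186)) = 1/186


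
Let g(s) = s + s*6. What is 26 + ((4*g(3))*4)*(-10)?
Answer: -3334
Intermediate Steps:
g(s) = 7*s (g(s) = s + 6*s = 7*s)
26 + ((4*g(3))*4)*(-10) = 26 + ((4*(7*3))*4)*(-10) = 26 + ((4*21)*4)*(-10) = 26 + (84*4)*(-10) = 26 + 336*(-10) = 26 - 3360 = -3334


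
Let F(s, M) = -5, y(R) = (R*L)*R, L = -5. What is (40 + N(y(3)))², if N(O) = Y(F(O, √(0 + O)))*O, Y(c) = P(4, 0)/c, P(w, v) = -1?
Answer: 961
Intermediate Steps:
y(R) = -5*R² (y(R) = (R*(-5))*R = (-5*R)*R = -5*R²)
Y(c) = -1/c
N(O) = O/5 (N(O) = (-1/(-5))*O = (-1*(-⅕))*O = O/5)
(40 + N(y(3)))² = (40 + (-5*3²)/5)² = (40 + (-5*9)/5)² = (40 + (⅕)*(-45))² = (40 - 9)² = 31² = 961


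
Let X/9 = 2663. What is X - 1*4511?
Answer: 19456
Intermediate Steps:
X = 23967 (X = 9*2663 = 23967)
X - 1*4511 = 23967 - 1*4511 = 23967 - 4511 = 19456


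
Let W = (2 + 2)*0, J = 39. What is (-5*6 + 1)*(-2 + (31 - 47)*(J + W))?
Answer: 18154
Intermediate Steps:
W = 0 (W = 4*0 = 0)
(-5*6 + 1)*(-2 + (31 - 47)*(J + W)) = (-5*6 + 1)*(-2 + (31 - 47)*(39 + 0)) = (-30 + 1)*(-2 - 16*39) = -29*(-2 - 624) = -29*(-626) = 18154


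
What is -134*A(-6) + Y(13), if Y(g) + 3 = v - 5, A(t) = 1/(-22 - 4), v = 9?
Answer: 80/13 ≈ 6.1538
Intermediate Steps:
A(t) = -1/26 (A(t) = 1/(-26) = -1/26)
Y(g) = 1 (Y(g) = -3 + (9 - 5) = -3 + 4 = 1)
-134*A(-6) + Y(13) = -134*(-1/26) + 1 = 67/13 + 1 = 80/13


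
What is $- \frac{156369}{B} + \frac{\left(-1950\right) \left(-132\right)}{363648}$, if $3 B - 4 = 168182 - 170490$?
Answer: $\frac{49532081}{242432} \approx 204.31$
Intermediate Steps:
$B = -768$ ($B = \frac{4}{3} + \frac{168182 - 170490}{3} = \frac{4}{3} + \frac{1}{3} \left(-2308\right) = \frac{4}{3} - \frac{2308}{3} = -768$)
$- \frac{156369}{B} + \frac{\left(-1950\right) \left(-132\right)}{363648} = - \frac{156369}{-768} + \frac{\left(-1950\right) \left(-132\right)}{363648} = \left(-156369\right) \left(- \frac{1}{768}\right) + 257400 \cdot \frac{1}{363648} = \frac{52123}{256} + \frac{10725}{15152} = \frac{49532081}{242432}$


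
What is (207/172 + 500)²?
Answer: 7431646849/29584 ≈ 2.5121e+5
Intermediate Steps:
(207/172 + 500)² = (86207/172)² = 7431646849/29584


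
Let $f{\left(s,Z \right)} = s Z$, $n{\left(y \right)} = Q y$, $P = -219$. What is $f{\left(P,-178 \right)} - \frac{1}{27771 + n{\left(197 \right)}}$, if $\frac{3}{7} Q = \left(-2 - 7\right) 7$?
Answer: $\frac{46310617}{1188} \approx 38982.0$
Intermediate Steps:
$Q = -147$ ($Q = \frac{7 \left(-2 - 7\right) 7}{3} = \frac{7 \left(\left(-9\right) 7\right)}{3} = \frac{7}{3} \left(-63\right) = -147$)
$n{\left(y \right)} = - 147 y$
$f{\left(s,Z \right)} = Z s$
$f{\left(P,-178 \right)} - \frac{1}{27771 + n{\left(197 \right)}} = \left(-178\right) \left(-219\right) - \frac{1}{27771 - 28959} = 38982 - \frac{1}{27771 - 28959} = 38982 - \frac{1}{-1188} = 38982 - - \frac{1}{1188} = 38982 + \frac{1}{1188} = \frac{46310617}{1188}$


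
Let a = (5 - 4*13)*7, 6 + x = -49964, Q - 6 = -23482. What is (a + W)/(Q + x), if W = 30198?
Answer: -29869/73446 ≈ -0.40668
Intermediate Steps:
Q = -23476 (Q = 6 - 23482 = -23476)
x = -49970 (x = -6 - 49964 = -49970)
a = -329 (a = (5 - 52)*7 = -47*7 = -329)
(a + W)/(Q + x) = (-329 + 30198)/(-23476 - 49970) = 29869/(-73446) = 29869*(-1/73446) = -29869/73446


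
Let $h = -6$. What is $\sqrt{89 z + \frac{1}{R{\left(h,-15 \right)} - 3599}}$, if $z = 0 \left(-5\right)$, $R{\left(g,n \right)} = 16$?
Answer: $\frac{i \sqrt{3583}}{3583} \approx 0.016706 i$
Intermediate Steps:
$z = 0$
$\sqrt{89 z + \frac{1}{R{\left(h,-15 \right)} - 3599}} = \sqrt{89 \cdot 0 + \frac{1}{16 - 3599}} = \sqrt{0 + \frac{1}{-3583}} = \sqrt{0 - \frac{1}{3583}} = \sqrt{- \frac{1}{3583}} = \frac{i \sqrt{3583}}{3583}$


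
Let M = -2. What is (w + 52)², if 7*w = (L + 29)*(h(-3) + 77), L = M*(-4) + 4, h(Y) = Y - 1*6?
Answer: 9935104/49 ≈ 2.0276e+5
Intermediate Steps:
h(Y) = -6 + Y (h(Y) = Y - 6 = -6 + Y)
L = 12 (L = -2*(-4) + 4 = 8 + 4 = 12)
w = 2788/7 (w = ((12 + 29)*((-6 - 3) + 77))/7 = (41*(-9 + 77))/7 = (41*68)/7 = (⅐)*2788 = 2788/7 ≈ 398.29)
(w + 52)² = (2788/7 + 52)² = (3152/7)² = 9935104/49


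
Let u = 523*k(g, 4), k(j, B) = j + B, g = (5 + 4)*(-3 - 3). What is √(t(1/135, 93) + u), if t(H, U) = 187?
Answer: I*√25963 ≈ 161.13*I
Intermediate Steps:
g = -54 (g = 9*(-6) = -54)
k(j, B) = B + j
u = -26150 (u = 523*(4 - 54) = 523*(-50) = -26150)
√(t(1/135, 93) + u) = √(187 - 26150) = √(-25963) = I*√25963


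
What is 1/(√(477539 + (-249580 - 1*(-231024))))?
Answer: √9367/65569 ≈ 0.0014761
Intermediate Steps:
1/(√(477539 + (-249580 - 1*(-231024)))) = 1/(√(477539 + (-249580 + 231024))) = 1/(√(477539 - 18556)) = 1/(√458983) = 1/(7*√9367) = √9367/65569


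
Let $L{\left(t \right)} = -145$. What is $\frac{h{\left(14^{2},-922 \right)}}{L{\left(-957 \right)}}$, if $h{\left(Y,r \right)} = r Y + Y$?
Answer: $\frac{180516}{145} \approx 1244.9$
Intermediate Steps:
$h{\left(Y,r \right)} = Y + Y r$ ($h{\left(Y,r \right)} = Y r + Y = Y + Y r$)
$\frac{h{\left(14^{2},-922 \right)}}{L{\left(-957 \right)}} = \frac{14^{2} \left(1 - 922\right)}{-145} = 196 \left(-921\right) \left(- \frac{1}{145}\right) = \left(-180516\right) \left(- \frac{1}{145}\right) = \frac{180516}{145}$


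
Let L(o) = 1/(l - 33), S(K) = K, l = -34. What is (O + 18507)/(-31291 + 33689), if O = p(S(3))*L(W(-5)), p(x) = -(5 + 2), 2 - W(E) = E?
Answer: 619988/80333 ≈ 7.7177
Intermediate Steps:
W(E) = 2 - E
L(o) = -1/67 (L(o) = 1/(-34 - 33) = 1/(-67) = -1/67)
p(x) = -7 (p(x) = -1*7 = -7)
O = 7/67 (O = -7*(-1/67) = 7/67 ≈ 0.10448)
(O + 18507)/(-31291 + 33689) = (7/67 + 18507)/(-31291 + 33689) = (1239976/67)/2398 = (1239976/67)*(1/2398) = 619988/80333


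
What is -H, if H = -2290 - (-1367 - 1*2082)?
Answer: -1159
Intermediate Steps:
H = 1159 (H = -2290 - (-1367 - 2082) = -2290 - 1*(-3449) = -2290 + 3449 = 1159)
-H = -1*1159 = -1159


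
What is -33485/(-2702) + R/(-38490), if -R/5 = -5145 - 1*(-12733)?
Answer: 139135153/10399998 ≈ 13.378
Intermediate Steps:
R = -37940 (R = -5*(-5145 - 1*(-12733)) = -5*(-5145 + 12733) = -5*7588 = -37940)
-33485/(-2702) + R/(-38490) = -33485/(-2702) - 37940/(-38490) = -33485*(-1/2702) - 37940*(-1/38490) = 33485/2702 + 3794/3849 = 139135153/10399998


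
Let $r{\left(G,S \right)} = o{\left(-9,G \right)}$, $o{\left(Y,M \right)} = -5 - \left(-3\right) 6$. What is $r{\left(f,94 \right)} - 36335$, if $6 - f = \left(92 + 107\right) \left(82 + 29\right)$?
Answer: $-36322$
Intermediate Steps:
$o{\left(Y,M \right)} = 13$ ($o{\left(Y,M \right)} = -5 - -18 = -5 + 18 = 13$)
$f = -22083$ ($f = 6 - \left(92 + 107\right) \left(82 + 29\right) = 6 - 199 \cdot 111 = 6 - 22089 = -22083$)
$r{\left(G,S \right)} = 13$
$r{\left(f,94 \right)} - 36335 = 13 - 36335 = -36322$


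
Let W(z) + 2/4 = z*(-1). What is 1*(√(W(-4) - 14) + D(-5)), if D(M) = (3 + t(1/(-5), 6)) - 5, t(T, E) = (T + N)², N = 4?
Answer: 311/25 + I*√42/2 ≈ 12.44 + 3.2404*I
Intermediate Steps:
t(T, E) = (4 + T)² (t(T, E) = (T + 4)² = (4 + T)²)
W(z) = -½ - z (W(z) = -½ + z*(-1) = -½ - z)
D(M) = 311/25 (D(M) = (3 + (4 + 1/(-5))²) - 5 = (3 + (4 - ⅕)²) - 5 = (3 + (19/5)²) - 5 = (3 + 361/25) - 5 = 436/25 - 5 = 311/25)
1*(√(W(-4) - 14) + D(-5)) = 1*(√((-½ - 1*(-4)) - 14) + 311/25) = 1*(√((-½ + 4) - 14) + 311/25) = 1*(√(7/2 - 14) + 311/25) = 1*(√(-21/2) + 311/25) = 1*(I*√42/2 + 311/25) = 1*(311/25 + I*√42/2) = 311/25 + I*√42/2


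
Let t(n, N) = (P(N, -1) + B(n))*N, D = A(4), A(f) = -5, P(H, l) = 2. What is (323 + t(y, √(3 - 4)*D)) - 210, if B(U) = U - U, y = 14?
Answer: 113 - 10*I ≈ 113.0 - 10.0*I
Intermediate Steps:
D = -5
B(U) = 0
t(n, N) = 2*N (t(n, N) = (2 + 0)*N = 2*N)
(323 + t(y, √(3 - 4)*D)) - 210 = (323 + 2*(√(3 - 4)*(-5))) - 210 = (323 + 2*(√(-1)*(-5))) - 210 = (323 + 2*(I*(-5))) - 210 = (323 + 2*(-5*I)) - 210 = (323 - 10*I) - 210 = 113 - 10*I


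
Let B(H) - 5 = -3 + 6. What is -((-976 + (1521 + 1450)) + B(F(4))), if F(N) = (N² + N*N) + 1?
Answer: -2003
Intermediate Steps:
F(N) = 1 + 2*N² (F(N) = (N² + N²) + 1 = 2*N² + 1 = 1 + 2*N²)
B(H) = 8 (B(H) = 5 + (-3 + 6) = 5 + 3 = 8)
-((-976 + (1521 + 1450)) + B(F(4))) = -((-976 + (1521 + 1450)) + 8) = -((-976 + 2971) + 8) = -(1995 + 8) = -1*2003 = -2003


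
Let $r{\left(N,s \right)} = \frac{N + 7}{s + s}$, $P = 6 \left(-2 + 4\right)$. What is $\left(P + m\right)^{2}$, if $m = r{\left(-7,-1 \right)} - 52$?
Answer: $1600$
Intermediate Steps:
$P = 12$ ($P = 6 \cdot 2 = 12$)
$r{\left(N,s \right)} = \frac{7 + N}{2 s}$
$m = -52$ ($m = \frac{7 - 7}{2 \left(-1\right)} - 52 = \frac{1}{2} \left(-1\right) 0 - 52 = 0 - 52 = -52$)
$\left(P + m\right)^{2} = \left(12 - 52\right)^{2} = \left(-40\right)^{2} = 1600$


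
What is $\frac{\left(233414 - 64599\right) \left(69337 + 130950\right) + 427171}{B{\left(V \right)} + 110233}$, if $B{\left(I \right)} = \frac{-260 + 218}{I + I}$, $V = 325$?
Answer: $\frac{2747215012425}{8956426} \approx 3.0673 \cdot 10^{5}$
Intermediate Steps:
$B{\left(I \right)} = - \frac{21}{I}$ ($B{\left(I \right)} = - \frac{42}{2 I} = - 42 \frac{1}{2 I} = - \frac{21}{I}$)
$\frac{\left(233414 - 64599\right) \left(69337 + 130950\right) + 427171}{B{\left(V \right)} + 110233} = \frac{\left(233414 - 64599\right) \left(69337 + 130950\right) + 427171}{- \frac{21}{325} + 110233} = \frac{168815 \cdot 200287 + 427171}{\left(-21\right) \frac{1}{325} + 110233} = \frac{33811449905 + 427171}{- \frac{21}{325} + 110233} = \frac{33811877076}{\frac{35825704}{325}} = 33811877076 \cdot \frac{325}{35825704} = \frac{2747215012425}{8956426}$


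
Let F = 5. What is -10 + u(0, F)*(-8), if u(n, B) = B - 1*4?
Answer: -18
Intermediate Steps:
u(n, B) = -4 + B (u(n, B) = B - 4 = -4 + B)
-10 + u(0, F)*(-8) = -10 + (-4 + 5)*(-8) = -10 + 1*(-8) = -10 - 8 = -18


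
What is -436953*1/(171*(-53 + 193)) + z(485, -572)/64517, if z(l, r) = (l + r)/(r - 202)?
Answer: -134689826937/7379454460 ≈ -18.252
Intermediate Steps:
z(l, r) = (l + r)/(-202 + r)
-436953*1/(171*(-53 + 193)) + z(485, -572)/64517 = -436953*1/(171*(-53 + 193)) + ((485 - 572)/(-202 - 572))/64517 = -436953/(140*171) + (-87/(-774))*(1/64517) = -436953/23940 - 1/774*(-87)*(1/64517) = -436953*1/23940 + (29/258)*(1/64517) = -145651/7980 + 29/16645386 = -134689826937/7379454460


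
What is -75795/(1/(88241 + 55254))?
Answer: -10876203525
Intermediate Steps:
-75795/(1/(88241 + 55254)) = -75795/(1/143495) = -75795/1/143495 = -75795*143495 = -10876203525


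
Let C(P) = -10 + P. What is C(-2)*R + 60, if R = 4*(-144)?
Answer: 6972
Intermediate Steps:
R = -576
C(-2)*R + 60 = (-10 - 2)*(-576) + 60 = -12*(-576) + 60 = 6912 + 60 = 6972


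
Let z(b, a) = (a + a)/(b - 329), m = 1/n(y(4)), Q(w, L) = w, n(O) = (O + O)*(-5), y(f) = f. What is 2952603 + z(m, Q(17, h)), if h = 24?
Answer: 38859206723/13161 ≈ 2.9526e+6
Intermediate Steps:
n(O) = -10*O (n(O) = (2*O)*(-5) = -10*O)
m = -1/40 (m = 1/(-10*4) = 1/(-40) = -1/40 ≈ -0.025000)
z(b, a) = 2*a/(-329 + b) (z(b, a) = (2*a)/(-329 + b) = 2*a/(-329 + b))
2952603 + z(m, Q(17, h)) = 2952603 + 2*17/(-329 - 1/40) = 2952603 + 2*17/(-13161/40) = 2952603 + 2*17*(-40/13161) = 2952603 - 1360/13161 = 38859206723/13161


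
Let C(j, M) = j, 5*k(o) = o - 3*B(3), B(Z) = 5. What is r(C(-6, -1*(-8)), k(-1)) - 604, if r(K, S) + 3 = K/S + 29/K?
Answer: -14639/24 ≈ -609.96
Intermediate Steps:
k(o) = -3 + o/5 (k(o) = (o - 3*5)/5 = (o - 15)/5 = (-15 + o)/5 = -3 + o/5)
r(K, S) = -3 + 29/K + K/S (r(K, S) = -3 + (K/S + 29/K) = -3 + (29/K + K/S) = -3 + 29/K + K/S)
r(C(-6, -1*(-8)), k(-1)) - 604 = (-3 + 29/(-6) - 6/(-3 + (⅕)*(-1))) - 604 = (-3 + 29*(-⅙) - 6/(-3 - ⅕)) - 604 = (-3 - 29/6 - 6/(-16/5)) - 604 = (-3 - 29/6 - 6*(-5/16)) - 604 = (-3 - 29/6 + 15/8) - 604 = -143/24 - 604 = -14639/24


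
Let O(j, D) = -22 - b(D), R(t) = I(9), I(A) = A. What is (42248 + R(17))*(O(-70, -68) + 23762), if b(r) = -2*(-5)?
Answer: 1002758610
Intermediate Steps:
b(r) = 10
R(t) = 9
O(j, D) = -32 (O(j, D) = -22 - 1*10 = -22 - 10 = -32)
(42248 + R(17))*(O(-70, -68) + 23762) = (42248 + 9)*(-32 + 23762) = 42257*23730 = 1002758610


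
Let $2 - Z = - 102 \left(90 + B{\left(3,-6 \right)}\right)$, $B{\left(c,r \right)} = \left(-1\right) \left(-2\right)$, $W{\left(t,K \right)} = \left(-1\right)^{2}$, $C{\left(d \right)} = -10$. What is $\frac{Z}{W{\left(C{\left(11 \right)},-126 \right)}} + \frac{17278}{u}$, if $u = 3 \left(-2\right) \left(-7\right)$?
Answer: $\frac{205745}{21} \approx 9797.4$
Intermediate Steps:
$W{\left(t,K \right)} = 1$
$B{\left(c,r \right)} = 2$
$u = 42$ ($u = \left(-6\right) \left(-7\right) = 42$)
$Z = 9386$ ($Z = 2 - - 102 \left(90 + 2\right) = 2 - \left(-102\right) 92 = 2 - -9384 = 2 + 9384 = 9386$)
$\frac{Z}{W{\left(C{\left(11 \right)},-126 \right)}} + \frac{17278}{u} = \frac{9386}{1} + \frac{17278}{42} = 9386 \cdot 1 + 17278 \cdot \frac{1}{42} = 9386 + \frac{8639}{21} = \frac{205745}{21}$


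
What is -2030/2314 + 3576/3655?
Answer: 427607/4228835 ≈ 0.10112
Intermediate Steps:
-2030/2314 + 3576/3655 = -2030*1/2314 + 3576*(1/3655) = -1015/1157 + 3576/3655 = 427607/4228835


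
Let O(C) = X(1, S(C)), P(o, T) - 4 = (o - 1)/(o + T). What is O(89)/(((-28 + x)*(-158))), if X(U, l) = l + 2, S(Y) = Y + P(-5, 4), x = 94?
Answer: -101/10428 ≈ -0.0096855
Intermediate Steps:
P(o, T) = 4 + (-1 + o)/(T + o) (P(o, T) = 4 + (o - 1)/(o + T) = 4 + (-1 + o)/(T + o))
S(Y) = 10 + Y (S(Y) = Y + (-1 + 4*4 + 5*(-5))/(4 - 5) = Y + (-1 + 16 - 25)/(-1) = Y - 1*(-10) = Y + 10 = 10 + Y)
X(U, l) = 2 + l
O(C) = 12 + C (O(C) = 2 + (10 + C) = 12 + C)
O(89)/(((-28 + x)*(-158))) = (12 + 89)/(((-28 + 94)*(-158))) = 101/((66*(-158))) = 101/(-10428) = 101*(-1/10428) = -101/10428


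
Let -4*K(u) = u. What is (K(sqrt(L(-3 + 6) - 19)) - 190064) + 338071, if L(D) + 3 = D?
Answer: 148007 - I*sqrt(19)/4 ≈ 1.4801e+5 - 1.0897*I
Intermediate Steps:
L(D) = -3 + D
K(u) = -u/4
(K(sqrt(L(-3 + 6) - 19)) - 190064) + 338071 = (-sqrt((-3 + (-3 + 6)) - 19)/4 - 190064) + 338071 = (-sqrt((-3 + 3) - 19)/4 - 190064) + 338071 = (-sqrt(0 - 19)/4 - 190064) + 338071 = (-I*sqrt(19)/4 - 190064) + 338071 = (-190064 - I*sqrt(19)/4) + 338071 = 148007 - I*sqrt(19)/4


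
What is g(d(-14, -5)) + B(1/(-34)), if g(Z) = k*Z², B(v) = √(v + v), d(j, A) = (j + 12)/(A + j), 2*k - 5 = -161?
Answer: -312/361 + I*√17/17 ≈ -0.86427 + 0.24254*I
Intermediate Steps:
k = -78 (k = 5/2 + (½)*(-161) = 5/2 - 161/2 = -78)
d(j, A) = (12 + j)/(A + j)
B(v) = √2*√v (B(v) = √(2*v) = √2*√v)
g(Z) = -78*Z²
g(d(-14, -5)) + B(1/(-34)) = -78*(12 - 14)²/(-5 - 14)² + √2*√(1/(-34)) = -78*(-2/(-19))² + √2*√(-1/34) = -78*(-1/19*(-2))² + √2*(I*√34/34) = -78*(2/19)² + I*√17/17 = -78*4/361 + I*√17/17 = -312/361 + I*√17/17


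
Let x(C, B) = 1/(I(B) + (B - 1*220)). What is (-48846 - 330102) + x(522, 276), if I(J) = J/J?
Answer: -21600035/57 ≈ -3.7895e+5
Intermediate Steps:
I(J) = 1
x(C, B) = 1/(-219 + B) (x(C, B) = 1/(1 + (B - 1*220)) = 1/(1 + (B - 220)) = 1/(1 + (-220 + B)) = 1/(-219 + B))
(-48846 - 330102) + x(522, 276) = (-48846 - 330102) + 1/(-219 + 276) = -378948 + 1/57 = -21600035/57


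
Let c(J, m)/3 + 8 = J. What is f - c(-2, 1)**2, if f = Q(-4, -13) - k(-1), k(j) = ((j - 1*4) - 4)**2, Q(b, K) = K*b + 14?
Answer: -915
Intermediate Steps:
Q(b, K) = 14 + K*b
c(J, m) = -24 + 3*J
k(j) = (-8 + j)**2 (k(j) = ((j - 4) - 4)**2 = ((-4 + j) - 4)**2 = (-8 + j)**2)
f = -15 (f = (14 - 13*(-4)) - (-8 - 1)**2 = (14 + 52) - 1*(-9)**2 = 66 - 1*81 = 66 - 81 = -15)
f - c(-2, 1)**2 = -15 - (-24 + 3*(-2))**2 = -15 - (-24 - 6)**2 = -15 - 1*(-30)**2 = -15 - 1*900 = -15 - 900 = -915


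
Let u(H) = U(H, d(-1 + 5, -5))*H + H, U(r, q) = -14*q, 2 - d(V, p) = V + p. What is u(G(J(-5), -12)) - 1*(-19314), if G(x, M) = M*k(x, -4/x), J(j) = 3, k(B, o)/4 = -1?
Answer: 17346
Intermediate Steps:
d(V, p) = 2 - V - p (d(V, p) = 2 - (V + p) = 2 + (-V - p) = 2 - V - p)
k(B, o) = -4 (k(B, o) = 4*(-1) = -4)
G(x, M) = -4*M (G(x, M) = M*(-4) = -4*M)
u(H) = -41*H (u(H) = (-14*(2 - (-1 + 5) - 1*(-5)))*H + H = (-14*(2 - 1*4 + 5))*H + H = (-14*(2 - 4 + 5))*H + H = (-14*3)*H + H = -42*H + H = -41*H)
u(G(J(-5), -12)) - 1*(-19314) = -(-164)*(-12) - 1*(-19314) = -41*48 + 19314 = -1968 + 19314 = 17346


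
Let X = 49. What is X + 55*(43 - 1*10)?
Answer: 1864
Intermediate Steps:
X + 55*(43 - 1*10) = 49 + 55*(43 - 1*10) = 49 + 55*(43 - 10) = 49 + 55*33 = 49 + 1815 = 1864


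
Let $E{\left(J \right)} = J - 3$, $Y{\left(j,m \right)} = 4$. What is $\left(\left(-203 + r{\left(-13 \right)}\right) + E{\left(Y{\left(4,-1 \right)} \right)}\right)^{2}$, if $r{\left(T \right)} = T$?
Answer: $46225$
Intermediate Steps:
$E{\left(J \right)} = -3 + J$
$\left(\left(-203 + r{\left(-13 \right)}\right) + E{\left(Y{\left(4,-1 \right)} \right)}\right)^{2} = \left(\left(-203 - 13\right) + \left(-3 + 4\right)\right)^{2} = \left(-216 + 1\right)^{2} = \left(-215\right)^{2} = 46225$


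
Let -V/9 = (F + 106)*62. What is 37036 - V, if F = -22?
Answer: 83908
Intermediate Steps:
V = -46872 (V = -9*(-22 + 106)*62 = -756*62 = -9*5208 = -46872)
37036 - V = 37036 - 1*(-46872) = 37036 + 46872 = 83908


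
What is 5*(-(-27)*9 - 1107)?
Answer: -4320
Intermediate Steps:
5*(-(-27)*9 - 1107) = 5*(-27*(-9) - 1107) = 5*(243 - 1107) = 5*(-864) = -4320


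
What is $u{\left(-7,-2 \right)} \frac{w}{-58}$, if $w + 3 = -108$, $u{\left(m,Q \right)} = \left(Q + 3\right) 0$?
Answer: $0$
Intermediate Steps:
$u{\left(m,Q \right)} = 0$ ($u{\left(m,Q \right)} = \left(3 + Q\right) 0 = 0$)
$w = -111$ ($w = -3 - 108 = -111$)
$u{\left(-7,-2 \right)} \frac{w}{-58} = 0 \left(- \frac{111}{-58}\right) = 0 \left(\left(-111\right) \left(- \frac{1}{58}\right)\right) = 0 \cdot \frac{111}{58} = 0$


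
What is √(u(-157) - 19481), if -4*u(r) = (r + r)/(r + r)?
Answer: 5*I*√3117/2 ≈ 139.58*I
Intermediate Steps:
u(r) = -¼ (u(r) = -(r + r)/(4*(r + r)) = -2*r/(4*(2*r)) = -2*r*1/(2*r)/4 = -¼*1 = -¼)
√(u(-157) - 19481) = √(-¼ - 19481) = √(-77925/4) = 5*I*√3117/2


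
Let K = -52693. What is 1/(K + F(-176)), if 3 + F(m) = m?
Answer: -1/52872 ≈ -1.8914e-5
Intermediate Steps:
F(m) = -3 + m
1/(K + F(-176)) = 1/(-52693 + (-3 - 176)) = 1/(-52693 - 179) = 1/(-52872) = -1/52872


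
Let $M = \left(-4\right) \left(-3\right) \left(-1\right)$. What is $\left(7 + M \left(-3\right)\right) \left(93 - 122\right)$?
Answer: $-1247$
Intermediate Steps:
$M = -12$ ($M = 12 \left(-1\right) = -12$)
$\left(7 + M \left(-3\right)\right) \left(93 - 122\right) = \left(7 - -36\right) \left(93 - 122\right) = \left(7 + 36\right) \left(-29\right) = 43 \left(-29\right) = -1247$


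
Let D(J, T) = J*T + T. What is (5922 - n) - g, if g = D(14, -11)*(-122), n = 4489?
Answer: -18697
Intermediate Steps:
D(J, T) = T + J*T
g = 20130 (g = -11*(1 + 14)*(-122) = -11*15*(-122) = -165*(-122) = 20130)
(5922 - n) - g = (5922 - 1*4489) - 1*20130 = (5922 - 4489) - 20130 = 1433 - 20130 = -18697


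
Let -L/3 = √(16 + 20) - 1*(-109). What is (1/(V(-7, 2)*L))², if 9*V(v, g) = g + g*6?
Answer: 9/2592100 ≈ 3.4721e-6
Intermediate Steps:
V(v, g) = 7*g/9 (V(v, g) = (g + g*6)/9 = (g + 6*g)/9 = (7*g)/9 = 7*g/9)
L = -345 (L = -3*(√(16 + 20) - 1*(-109)) = -3*(√36 + 109) = -3*(6 + 109) = -3*115 = -345)
(1/(V(-7, 2)*L))² = (1/(((7/9)*2)*(-345)))² = (-1/345/(14/9))² = ((9/14)*(-1/345))² = (-3/1610)² = 9/2592100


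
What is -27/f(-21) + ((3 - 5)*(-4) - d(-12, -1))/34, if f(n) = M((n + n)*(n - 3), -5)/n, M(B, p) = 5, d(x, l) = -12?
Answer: 9689/85 ≈ 113.99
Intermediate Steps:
f(n) = 5/n
-27/f(-21) + ((3 - 5)*(-4) - d(-12, -1))/34 = -27/(5/(-21)) + ((3 - 5)*(-4) - 1*(-12))/34 = -27/(5*(-1/21)) + (-2*(-4) + 12)*(1/34) = -27/(-5/21) + (8 + 12)*(1/34) = -27*(-21/5) + 20*(1/34) = 567/5 + 10/17 = 9689/85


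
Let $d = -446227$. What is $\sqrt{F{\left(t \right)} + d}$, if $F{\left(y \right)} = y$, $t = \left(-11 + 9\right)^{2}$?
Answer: $i \sqrt{446223} \approx 668.0 i$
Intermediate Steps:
$t = 4$ ($t = \left(-2\right)^{2} = 4$)
$\sqrt{F{\left(t \right)} + d} = \sqrt{4 - 446227} = \sqrt{-446223} = i \sqrt{446223}$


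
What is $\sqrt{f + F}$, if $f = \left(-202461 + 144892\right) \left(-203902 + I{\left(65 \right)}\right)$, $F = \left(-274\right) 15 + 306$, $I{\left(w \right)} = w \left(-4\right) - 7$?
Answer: $\sqrt{11753801357} \approx 1.0842 \cdot 10^{5}$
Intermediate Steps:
$I{\left(w \right)} = -7 - 4 w$ ($I{\left(w \right)} = - 4 w - 7 = -7 - 4 w$)
$F = -3804$ ($F = -4110 + 306 = -3804$)
$f = 11753805161$ ($f = \left(-202461 + 144892\right) \left(-203902 - 267\right) = - 57569 \left(-203902 - 267\right) = \left(-57569\right) \left(-204169\right) = 11753805161$)
$\sqrt{f + F} = \sqrt{11753805161 - 3804} = \sqrt{11753801357}$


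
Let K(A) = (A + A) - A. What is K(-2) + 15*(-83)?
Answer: -1247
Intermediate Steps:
K(A) = A (K(A) = 2*A - A = A)
K(-2) + 15*(-83) = -2 + 15*(-83) = -2 - 1245 = -1247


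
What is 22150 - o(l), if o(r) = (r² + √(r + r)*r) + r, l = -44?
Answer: 20258 + 88*I*√22 ≈ 20258.0 + 412.76*I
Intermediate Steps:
o(r) = r + r² + √2*r^(3/2) (o(r) = (r² + √(2*r)*r) + r = (r² + (√2*√r)*r) + r = (r² + √2*r^(3/2)) + r = r + r² + √2*r^(3/2))
22150 - o(l) = 22150 - (-44 + (-44)² + √2*(-44)^(3/2)) = 22150 - (-44 + 1936 + √2*(-88*I*√11)) = 22150 - (-44 + 1936 - 88*I*√22) = 22150 - (1892 - 88*I*√22) = 22150 + (-1892 + 88*I*√22) = 20258 + 88*I*√22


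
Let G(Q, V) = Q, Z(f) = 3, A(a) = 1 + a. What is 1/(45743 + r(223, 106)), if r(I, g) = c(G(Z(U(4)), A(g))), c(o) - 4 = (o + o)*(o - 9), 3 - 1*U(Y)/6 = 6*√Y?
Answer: 1/45711 ≈ 2.1877e-5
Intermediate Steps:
U(Y) = 18 - 36*√Y
c(o) = 4 + 2*o*(-9 + o) (c(o) = 4 + (o + o)*(o - 9) = 4 + (2*o)*(-9 + o) = 4 + 2*o*(-9 + o))
r(I, g) = -32 (r(I, g) = 4 - 18*3 + 2*3² = 4 - 54 + 2*9 = 4 - 54 + 18 = -32)
1/(45743 + r(223, 106)) = 1/(45743 - 32) = 1/45711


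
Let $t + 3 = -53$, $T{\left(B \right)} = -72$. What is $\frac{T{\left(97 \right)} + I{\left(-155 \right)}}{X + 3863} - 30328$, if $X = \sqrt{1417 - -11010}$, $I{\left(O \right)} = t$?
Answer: $- \frac{226100673320}{7455171} + \frac{1088 \sqrt{43}}{7455171} \approx -30328.0$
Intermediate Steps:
$t = -56$ ($t = -3 - 53 = -56$)
$I{\left(O \right)} = -56$
$X = 17 \sqrt{43}$ ($X = \sqrt{1417 + 11010} = \sqrt{12427} = 17 \sqrt{43} \approx 111.48$)
$\frac{T{\left(97 \right)} + I{\left(-155 \right)}}{X + 3863} - 30328 = \frac{-72 - 56}{17 \sqrt{43} + 3863} - 30328 = - \frac{128}{3863 + 17 \sqrt{43}} - 30328 = -30328 - \frac{128}{3863 + 17 \sqrt{43}}$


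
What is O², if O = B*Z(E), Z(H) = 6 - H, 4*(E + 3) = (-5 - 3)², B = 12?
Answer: 7056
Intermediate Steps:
E = 13 (E = -3 + (-5 - 3)²/4 = -3 + (¼)*(-8)² = -3 + (¼)*64 = -3 + 16 = 13)
O = -84 (O = 12*(6 - 1*13) = 12*(6 - 13) = 12*(-7) = -84)
O² = (-84)² = 7056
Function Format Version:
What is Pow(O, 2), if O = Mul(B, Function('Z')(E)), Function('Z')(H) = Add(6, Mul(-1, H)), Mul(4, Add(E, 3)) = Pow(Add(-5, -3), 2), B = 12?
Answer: 7056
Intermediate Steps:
E = 13 (E = Add(-3, Mul(Rational(1, 4), Pow(Add(-5, -3), 2))) = Add(-3, Mul(Rational(1, 4), Pow(-8, 2))) = Add(-3, Mul(Rational(1, 4), 64)) = Add(-3, 16) = 13)
O = -84 (O = Mul(12, Add(6, Mul(-1, 13))) = Mul(12, Add(6, -13)) = Mul(12, -7) = -84)
Pow(O, 2) = Pow(-84, 2) = 7056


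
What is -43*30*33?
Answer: -42570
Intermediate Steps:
-43*30*33 = -1290*33 = -42570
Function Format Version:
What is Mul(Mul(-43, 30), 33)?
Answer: -42570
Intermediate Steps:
Mul(Mul(-43, 30), 33) = Mul(-1290, 33) = -42570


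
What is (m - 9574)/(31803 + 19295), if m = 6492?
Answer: -1541/25549 ≈ -0.060315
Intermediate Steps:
(m - 9574)/(31803 + 19295) = (6492 - 9574)/(31803 + 19295) = -3082/51098 = -3082*1/51098 = -1541/25549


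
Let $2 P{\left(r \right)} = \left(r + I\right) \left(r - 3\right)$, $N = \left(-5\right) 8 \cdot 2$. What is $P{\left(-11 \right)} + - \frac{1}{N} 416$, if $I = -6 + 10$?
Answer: $\frac{271}{5} \approx 54.2$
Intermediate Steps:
$N = -80$ ($N = \left(-40\right) 2 = -80$)
$I = 4$
$P{\left(r \right)} = \frac{\left(-3 + r\right) \left(4 + r\right)}{2}$ ($P{\left(r \right)} = \frac{\left(r + 4\right) \left(r - 3\right)}{2} = \frac{\left(4 + r\right) \left(-3 + r\right)}{2} = \frac{\left(-3 + r\right) \left(4 + r\right)}{2}$)
$P{\left(-11 \right)} + - \frac{1}{N} 416 = \left(-6 + \frac{1}{2} \left(-11\right) + \frac{\left(-11\right)^{2}}{2}\right) + - \frac{1}{-80} \cdot 416 = \left(-6 - \frac{11}{2} + \frac{1}{2} \cdot 121\right) + \left(-1\right) \left(- \frac{1}{80}\right) 416 = \left(-6 - \frac{11}{2} + \frac{121}{2}\right) + \frac{1}{80} \cdot 416 = 49 + \frac{26}{5} = \frac{271}{5}$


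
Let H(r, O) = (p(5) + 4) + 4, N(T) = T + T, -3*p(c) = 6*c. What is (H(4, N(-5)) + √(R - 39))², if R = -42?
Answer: (2 - 9*I)² ≈ -77.0 - 36.0*I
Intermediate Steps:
p(c) = -2*c
N(T) = 2*T
H(r, O) = -2 (H(r, O) = (-2*5 + 4) + 4 = (-10 + 4) + 4 = -6 + 4 = -2)
(H(4, N(-5)) + √(R - 39))² = (-2 + √(-42 - 39))² = (-2 + √(-81))² = (-2 + 9*I)²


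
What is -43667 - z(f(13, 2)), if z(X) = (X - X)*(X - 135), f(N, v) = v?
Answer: -43667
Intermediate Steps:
z(X) = 0 (z(X) = 0*(-135 + X) = 0)
-43667 - z(f(13, 2)) = -43667 - 1*0 = -43667 + 0 = -43667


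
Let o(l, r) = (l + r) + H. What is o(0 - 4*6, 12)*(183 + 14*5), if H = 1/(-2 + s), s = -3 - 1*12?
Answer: -51865/17 ≈ -3050.9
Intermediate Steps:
s = -15 (s = -3 - 12 = -15)
H = -1/17 (H = 1/(-2 - 15) = 1/(-17) = -1/17 ≈ -0.058824)
o(l, r) = -1/17 + l + r (o(l, r) = (l + r) - 1/17 = -1/17 + l + r)
o(0 - 4*6, 12)*(183 + 14*5) = (-1/17 + (0 - 4*6) + 12)*(183 + 14*5) = (-1/17 + (0 - 24) + 12)*(183 + 70) = (-1/17 - 24 + 12)*253 = -205/17*253 = -51865/17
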